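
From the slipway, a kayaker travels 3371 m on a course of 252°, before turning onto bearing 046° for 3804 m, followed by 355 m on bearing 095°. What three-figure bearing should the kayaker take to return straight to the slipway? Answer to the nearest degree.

176°

Leg 1 (252°, 3371 m): east 3371 sin 252° = -3206.01, north 3371 cos 252° = -1041.70
Leg 2 (046°, 3804 m): east 3804 sin 46° = 2736.37, north 3804 cos 46° = 2642.48
Leg 3 (095°, 355 m): east 355 sin 95° = 353.65, north 355 cos 95° = -30.94
Net displacement: -115.99 east, 1569.84 north. Direction back to start is (115.99, -1569.84): bearing = atan2(115.99, -1569.84) mod 360° = 175.77° ≈ 176°.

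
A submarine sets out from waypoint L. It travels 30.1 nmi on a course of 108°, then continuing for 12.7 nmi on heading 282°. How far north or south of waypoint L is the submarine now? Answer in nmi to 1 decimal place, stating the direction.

6.7 nmi south

Leg 1 (108°, 30.1 nmi): east 30.1 sin 108° = 28.63, north 30.1 cos 108° = -9.30
Leg 2 (282°, 12.7 nmi): east 12.7 sin 282° = -12.42, north 12.7 cos 282° = 2.64
Net north component: -6.66 nmi.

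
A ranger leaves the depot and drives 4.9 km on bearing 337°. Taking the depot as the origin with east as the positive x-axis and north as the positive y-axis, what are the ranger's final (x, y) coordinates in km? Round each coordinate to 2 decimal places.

Leg 1 (337°, 4.9 km): east 4.9 sin 337° = -1.91, north 4.9 cos 337° = 4.51
Summing: -1.91 km east, 4.51 km north → (-1.91, 4.51).

(-1.91, 4.51)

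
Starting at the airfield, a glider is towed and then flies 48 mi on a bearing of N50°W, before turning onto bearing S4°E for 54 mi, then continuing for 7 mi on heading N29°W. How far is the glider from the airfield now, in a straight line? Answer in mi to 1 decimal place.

Leg 1 (N50°W, 48 mi): east 48 sin 310° = -36.77, north 48 cos 310° = 30.85
Leg 2 (S4°E, 54 mi): east 54 sin 176° = 3.77, north 54 cos 176° = -53.87
Leg 3 (N29°W, 7 mi): east 7 sin 331° = -3.39, north 7 cos 331° = 6.12
Net: -36.40 east, -16.89 north. Distance = √((-36.40)² + (-16.89)²) = 40.126 mi.

40.1 mi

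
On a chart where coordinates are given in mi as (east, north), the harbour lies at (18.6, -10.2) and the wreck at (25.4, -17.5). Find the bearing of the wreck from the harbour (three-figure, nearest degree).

Δeast = 25.4 − 18.6 = 6.80; Δnorth = -17.5 − -10.2 = -7.30.
Bearing = atan2(Δeast, Δnorth) mod 360° = 137.03° ≈ 137°.

137°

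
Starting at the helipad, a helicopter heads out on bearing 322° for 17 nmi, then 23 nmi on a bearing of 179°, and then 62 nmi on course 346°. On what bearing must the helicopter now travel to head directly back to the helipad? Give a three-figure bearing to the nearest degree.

154°

Leg 1 (322°, 17 nmi): east 17 sin 322° = -10.47, north 17 cos 322° = 13.40
Leg 2 (179°, 23 nmi): east 23 sin 179° = 0.40, north 23 cos 179° = -23.00
Leg 3 (346°, 62 nmi): east 62 sin 346° = -15.00, north 62 cos 346° = 60.16
Net displacement: -25.06 east, 50.56 north. Direction back to start is (25.06, -50.56): bearing = atan2(25.06, -50.56) mod 360° = 153.63° ≈ 154°.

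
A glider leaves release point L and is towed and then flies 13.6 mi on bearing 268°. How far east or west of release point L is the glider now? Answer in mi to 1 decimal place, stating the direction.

13.6 mi west

Leg 1 (268°, 13.6 mi): east 13.6 sin 268° = -13.59, north 13.6 cos 268° = -0.47
Net east component: -13.59 mi.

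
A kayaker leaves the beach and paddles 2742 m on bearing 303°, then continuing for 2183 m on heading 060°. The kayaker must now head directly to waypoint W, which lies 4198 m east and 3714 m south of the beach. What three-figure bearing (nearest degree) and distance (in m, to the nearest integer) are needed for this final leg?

Leg 1 (303°, 2742 m): east 2742 sin 303° = -2299.63, north 2742 cos 303° = 1493.40
Leg 2 (060°, 2183 m): east 2183 sin 60° = 1890.53, north 2183 cos 60° = 1091.50
Current position: (-409.10, 2584.90). Target: (4198, -3714). Remaining: Δeast = 4607.10, Δnorth = -6298.90.
Bearing = atan2(4607.10, -6298.90) mod 360° = 143.82°; distance = √((4607.10)² + (-6298.90)²) = 7803.943 m.

144°, 7804 m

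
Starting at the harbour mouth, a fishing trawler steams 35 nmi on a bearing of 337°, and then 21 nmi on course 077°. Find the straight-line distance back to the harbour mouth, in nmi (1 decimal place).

Leg 1 (337°, 35 nmi): east 35 sin 337° = -13.68, north 35 cos 337° = 32.22
Leg 2 (077°, 21 nmi): east 21 sin 77° = 20.46, north 21 cos 77° = 4.72
Net: 6.79 east, 36.94 north. Distance = √((6.79)² + (36.94)²) = 37.560 nmi.

37.6 nmi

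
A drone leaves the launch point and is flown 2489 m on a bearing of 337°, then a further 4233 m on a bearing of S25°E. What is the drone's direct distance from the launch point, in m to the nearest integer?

1748 m

Leg 1 (337°, 2489 m): east 2489 sin 337° = -972.53, north 2489 cos 337° = 2291.14
Leg 2 (S25°E, 4233 m): east 4233 sin 155° = 1788.94, north 4233 cos 155° = -3836.40
Net: 816.41 east, -1545.26 north. Distance = √((816.41)² + (-1545.26)²) = 1747.676 m.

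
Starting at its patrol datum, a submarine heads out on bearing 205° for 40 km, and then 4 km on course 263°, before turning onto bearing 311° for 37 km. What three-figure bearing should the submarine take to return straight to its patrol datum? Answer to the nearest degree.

076°

Leg 1 (205°, 40 km): east 40 sin 205° = -16.90, north 40 cos 205° = -36.25
Leg 2 (263°, 4 km): east 4 sin 263° = -3.97, north 4 cos 263° = -0.49
Leg 3 (311°, 37 km): east 37 sin 311° = -27.92, north 37 cos 311° = 24.27
Net displacement: -48.80 east, -12.47 north. Direction back to start is (48.80, 12.47): bearing = atan2(48.80, 12.47) mod 360° = 75.67° ≈ 076°.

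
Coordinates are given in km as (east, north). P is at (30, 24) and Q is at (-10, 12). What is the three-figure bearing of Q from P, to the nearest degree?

253°

Δeast = -10 − 30 = -40.00; Δnorth = 12 − 24 = -12.00.
Bearing = atan2(Δeast, Δnorth) mod 360° = 253.30° ≈ 253°.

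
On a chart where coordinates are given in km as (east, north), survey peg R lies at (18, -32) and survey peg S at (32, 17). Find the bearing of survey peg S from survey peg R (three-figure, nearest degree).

Δeast = 32 − 18 = 14.00; Δnorth = 17 − -32 = 49.00.
Bearing = atan2(Δeast, Δnorth) mod 360° = 15.95° ≈ 016°.

016°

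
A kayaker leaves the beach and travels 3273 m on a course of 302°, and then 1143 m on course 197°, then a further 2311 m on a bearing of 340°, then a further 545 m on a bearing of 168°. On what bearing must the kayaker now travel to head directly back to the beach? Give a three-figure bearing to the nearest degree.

121°

Leg 1 (302°, 3273 m): east 3273 sin 302° = -2775.66, north 3273 cos 302° = 1734.43
Leg 2 (197°, 1143 m): east 1143 sin 197° = -334.18, north 1143 cos 197° = -1093.06
Leg 3 (340°, 2311 m): east 2311 sin 340° = -790.41, north 2311 cos 340° = 2171.63
Leg 4 (168°, 545 m): east 545 sin 168° = 113.31, north 545 cos 168° = -533.09
Net displacement: -3786.94 east, 2279.91 north. Direction back to start is (3786.94, -2279.91): bearing = atan2(3786.94, -2279.91) mod 360° = 121.05° ≈ 121°.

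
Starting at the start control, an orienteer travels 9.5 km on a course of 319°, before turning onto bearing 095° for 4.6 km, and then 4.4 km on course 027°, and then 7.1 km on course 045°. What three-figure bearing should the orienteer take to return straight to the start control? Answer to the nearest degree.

Leg 1 (319°, 9.5 km): east 9.5 sin 319° = -6.23, north 9.5 cos 319° = 7.17
Leg 2 (095°, 4.6 km): east 4.6 sin 95° = 4.58, north 4.6 cos 95° = -0.40
Leg 3 (027°, 4.4 km): east 4.4 sin 27° = 2.00, north 4.4 cos 27° = 3.92
Leg 4 (045°, 7.1 km): east 7.1 sin 45° = 5.02, north 7.1 cos 45° = 5.02
Net displacement: 5.37 east, 15.71 north. Direction back to start is (-5.37, -15.71): bearing = atan2(-5.37, -15.71) mod 360° = 198.87° ≈ 199°.

199°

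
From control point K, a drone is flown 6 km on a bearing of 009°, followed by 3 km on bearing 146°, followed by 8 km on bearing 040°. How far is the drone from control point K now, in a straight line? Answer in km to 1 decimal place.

Leg 1 (009°, 6 km): east 6 sin 9° = 0.94, north 6 cos 9° = 5.93
Leg 2 (146°, 3 km): east 3 sin 146° = 1.68, north 3 cos 146° = -2.49
Leg 3 (040°, 8 km): east 8 sin 40° = 5.14, north 8 cos 40° = 6.13
Net: 7.76 east, 9.57 north. Distance = √((7.76)² + (9.57)²) = 12.318 km.

12.3 km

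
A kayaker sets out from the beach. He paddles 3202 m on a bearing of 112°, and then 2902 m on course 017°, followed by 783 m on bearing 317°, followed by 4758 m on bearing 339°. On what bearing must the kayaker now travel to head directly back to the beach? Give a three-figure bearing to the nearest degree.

193°

Leg 1 (112°, 3202 m): east 3202 sin 112° = 2968.84, north 3202 cos 112° = -1199.49
Leg 2 (017°, 2902 m): east 2902 sin 17° = 848.46, north 2902 cos 17° = 2775.20
Leg 3 (317°, 783 m): east 783 sin 317° = -534.00, north 783 cos 317° = 572.65
Leg 4 (339°, 4758 m): east 4758 sin 339° = -1705.11, north 4758 cos 339° = 4441.98
Net displacement: 1578.19 east, 6590.33 north. Direction back to start is (-1578.19, -6590.33): bearing = atan2(-1578.19, -6590.33) mod 360° = 193.47° ≈ 193°.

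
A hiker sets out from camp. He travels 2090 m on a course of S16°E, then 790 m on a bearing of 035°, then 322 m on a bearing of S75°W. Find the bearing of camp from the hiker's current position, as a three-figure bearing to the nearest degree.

Leg 1 (S16°E, 2090 m): east 2090 sin 164° = 576.08, north 2090 cos 164° = -2009.04
Leg 2 (035°, 790 m): east 790 sin 35° = 453.13, north 790 cos 35° = 647.13
Leg 3 (S75°W, 322 m): east 322 sin 255° = -311.03, north 322 cos 255° = -83.34
Net displacement: 718.18 east, -1445.25 north. Direction back to start is (-718.18, 1445.25): bearing = atan2(-718.18, 1445.25) mod 360° = 333.58° ≈ 334°.

334°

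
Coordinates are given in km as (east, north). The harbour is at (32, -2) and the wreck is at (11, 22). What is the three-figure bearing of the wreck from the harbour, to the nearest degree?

Δeast = 11 − 32 = -21.00; Δnorth = 22 − -2 = 24.00.
Bearing = atan2(Δeast, Δnorth) mod 360° = 318.81° ≈ 319°.

319°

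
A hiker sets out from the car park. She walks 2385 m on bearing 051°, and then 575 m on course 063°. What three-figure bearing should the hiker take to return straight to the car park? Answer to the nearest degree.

Leg 1 (051°, 2385 m): east 2385 sin 51° = 1853.49, north 2385 cos 51° = 1500.93
Leg 2 (063°, 575 m): east 575 sin 63° = 512.33, north 575 cos 63° = 261.04
Net displacement: 2365.82 east, 1761.97 north. Direction back to start is (-2365.82, -1761.97): bearing = atan2(-2365.82, -1761.97) mod 360° = 233.32° ≈ 233°.

233°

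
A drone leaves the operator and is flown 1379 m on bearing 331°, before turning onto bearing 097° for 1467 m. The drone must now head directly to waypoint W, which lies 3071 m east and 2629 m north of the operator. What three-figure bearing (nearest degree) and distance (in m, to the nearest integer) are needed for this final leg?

055°, 2789 m

Leg 1 (331°, 1379 m): east 1379 sin 331° = -668.55, north 1379 cos 331° = 1206.10
Leg 2 (097°, 1467 m): east 1467 sin 97° = 1456.07, north 1467 cos 97° = -178.78
Current position: (787.51, 1027.32). Target: (3071, 2629). Remaining: Δeast = 2283.49, Δnorth = 1601.68.
Bearing = atan2(2283.49, 1601.68) mod 360° = 54.95°; distance = √((2283.49)² + (1601.68)²) = 2789.211 m.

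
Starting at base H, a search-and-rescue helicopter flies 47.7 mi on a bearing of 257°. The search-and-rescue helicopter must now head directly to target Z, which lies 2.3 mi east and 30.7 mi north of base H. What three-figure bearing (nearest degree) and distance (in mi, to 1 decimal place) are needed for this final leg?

Leg 1 (257°, 47.7 mi): east 47.7 sin 257° = -46.48, north 47.7 cos 257° = -10.73
Current position: (-46.48, -10.73). Target: (2.3, 30.7). Remaining: Δeast = 48.78, Δnorth = 41.43.
Bearing = atan2(48.78, 41.43) mod 360° = 49.66°; distance = √((48.78)² + (41.43)²) = 63.998 mi.

050°, 64.0 mi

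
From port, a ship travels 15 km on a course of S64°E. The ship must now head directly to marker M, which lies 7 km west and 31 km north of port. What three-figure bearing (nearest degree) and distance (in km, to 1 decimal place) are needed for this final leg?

Leg 1 (S64°E, 15 km): east 15 sin 116° = 13.48, north 15 cos 116° = -6.58
Current position: (13.48, -6.58). Target: (-7, 31). Remaining: Δeast = -20.48, Δnorth = 37.58.
Bearing = atan2(-20.48, 37.58) mod 360° = 331.41°; distance = √((-20.48)² + (37.58)²) = 42.795 km.

331°, 42.8 km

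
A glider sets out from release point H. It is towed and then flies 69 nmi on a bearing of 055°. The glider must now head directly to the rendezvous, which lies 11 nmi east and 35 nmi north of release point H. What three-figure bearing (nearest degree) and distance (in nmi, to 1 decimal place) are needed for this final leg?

264°, 45.8 nmi

Leg 1 (055°, 69 nmi): east 69 sin 55° = 56.52, north 69 cos 55° = 39.58
Current position: (56.52, 39.58). Target: (11, 35). Remaining: Δeast = -45.52, Δnorth = -4.58.
Bearing = atan2(-45.52, -4.58) mod 360° = 264.26°; distance = √((-45.52)² + (-4.58)²) = 45.751 nmi.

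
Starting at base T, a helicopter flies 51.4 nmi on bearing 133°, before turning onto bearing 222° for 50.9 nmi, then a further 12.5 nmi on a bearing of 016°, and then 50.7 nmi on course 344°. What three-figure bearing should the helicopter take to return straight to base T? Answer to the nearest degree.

030°

Leg 1 (133°, 51.4 nmi): east 51.4 sin 133° = 37.59, north 51.4 cos 133° = -35.05
Leg 2 (222°, 50.9 nmi): east 50.9 sin 222° = -34.06, north 50.9 cos 222° = -37.83
Leg 3 (016°, 12.5 nmi): east 12.5 sin 16° = 3.45, north 12.5 cos 16° = 12.02
Leg 4 (344°, 50.7 nmi): east 50.7 sin 344° = -13.97, north 50.7 cos 344° = 48.74
Net displacement: -7.00 east, -12.13 north. Direction back to start is (7.00, 12.13): bearing = atan2(7.00, 12.13) mod 360° = 29.98° ≈ 030°.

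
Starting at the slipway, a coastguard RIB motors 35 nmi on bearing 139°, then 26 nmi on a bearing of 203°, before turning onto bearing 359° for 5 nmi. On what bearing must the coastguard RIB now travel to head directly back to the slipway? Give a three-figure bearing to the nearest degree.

344°

Leg 1 (139°, 35 nmi): east 35 sin 139° = 22.96, north 35 cos 139° = -26.41
Leg 2 (203°, 26 nmi): east 26 sin 203° = -10.16, north 26 cos 203° = -23.93
Leg 3 (359°, 5 nmi): east 5 sin 359° = -0.09, north 5 cos 359° = 5.00
Net displacement: 12.72 east, -45.35 north. Direction back to start is (-12.72, 45.35): bearing = atan2(-12.72, 45.35) mod 360° = 344.34° ≈ 344°.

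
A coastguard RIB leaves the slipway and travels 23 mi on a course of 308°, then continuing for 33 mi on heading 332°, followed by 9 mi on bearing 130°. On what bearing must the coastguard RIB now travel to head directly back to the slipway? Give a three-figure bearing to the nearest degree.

Leg 1 (308°, 23 mi): east 23 sin 308° = -18.12, north 23 cos 308° = 14.16
Leg 2 (332°, 33 mi): east 33 sin 332° = -15.49, north 33 cos 332° = 29.14
Leg 3 (130°, 9 mi): east 9 sin 130° = 6.89, north 9 cos 130° = -5.79
Net displacement: -26.72 east, 37.51 north. Direction back to start is (26.72, -37.51): bearing = atan2(26.72, -37.51) mod 360° = 144.54° ≈ 145°.

145°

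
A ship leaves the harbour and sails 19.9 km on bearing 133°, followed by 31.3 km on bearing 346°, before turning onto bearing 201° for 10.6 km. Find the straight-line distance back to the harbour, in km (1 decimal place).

Leg 1 (133°, 19.9 km): east 19.9 sin 133° = 14.55, north 19.9 cos 133° = -13.57
Leg 2 (346°, 31.3 km): east 31.3 sin 346° = -7.57, north 31.3 cos 346° = 30.37
Leg 3 (201°, 10.6 km): east 10.6 sin 201° = -3.80, north 10.6 cos 201° = -9.90
Net: 3.18 east, 6.90 north. Distance = √((3.18)² + (6.90)²) = 7.601 km.

7.6 km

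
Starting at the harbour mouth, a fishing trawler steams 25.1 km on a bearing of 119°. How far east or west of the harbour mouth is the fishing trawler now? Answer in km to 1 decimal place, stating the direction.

Leg 1 (119°, 25.1 km): east 25.1 sin 119° = 21.95, north 25.1 cos 119° = -12.17
Net east component: 21.95 km.

22.0 km east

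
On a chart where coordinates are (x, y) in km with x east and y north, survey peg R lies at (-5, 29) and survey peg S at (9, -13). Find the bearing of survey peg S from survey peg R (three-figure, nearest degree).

Δeast = 9 − -5 = 14.00; Δnorth = -13 − 29 = -42.00.
Bearing = atan2(Δeast, Δnorth) mod 360° = 161.57° ≈ 162°.

162°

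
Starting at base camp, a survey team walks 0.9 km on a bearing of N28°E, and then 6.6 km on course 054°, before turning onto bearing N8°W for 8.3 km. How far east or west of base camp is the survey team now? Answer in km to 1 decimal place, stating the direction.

Leg 1 (N28°E, 0.9 km): east 0.9 sin 28° = 0.42, north 0.9 cos 28° = 0.79
Leg 2 (054°, 6.6 km): east 6.6 sin 54° = 5.34, north 6.6 cos 54° = 3.88
Leg 3 (N8°W, 8.3 km): east 8.3 sin 352° = -1.16, north 8.3 cos 352° = 8.22
Net east component: 4.61 km.

4.6 km east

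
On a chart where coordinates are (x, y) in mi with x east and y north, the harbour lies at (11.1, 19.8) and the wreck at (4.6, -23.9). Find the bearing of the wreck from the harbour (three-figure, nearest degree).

Δeast = 4.6 − 11.1 = -6.50; Δnorth = -23.9 − 19.8 = -43.70.
Bearing = atan2(Δeast, Δnorth) mod 360° = 188.46° ≈ 188°.

188°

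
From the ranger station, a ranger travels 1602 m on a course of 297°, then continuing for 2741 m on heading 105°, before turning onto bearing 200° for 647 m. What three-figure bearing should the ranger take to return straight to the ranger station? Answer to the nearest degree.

Leg 1 (297°, 1602 m): east 1602 sin 297° = -1427.39, north 1602 cos 297° = 727.29
Leg 2 (105°, 2741 m): east 2741 sin 105° = 2647.60, north 2741 cos 105° = -709.42
Leg 3 (200°, 647 m): east 647 sin 200° = -221.29, north 647 cos 200° = -607.98
Net displacement: 998.92 east, -590.11 north. Direction back to start is (-998.92, 590.11): bearing = atan2(-998.92, 590.11) mod 360° = 300.57° ≈ 301°.

301°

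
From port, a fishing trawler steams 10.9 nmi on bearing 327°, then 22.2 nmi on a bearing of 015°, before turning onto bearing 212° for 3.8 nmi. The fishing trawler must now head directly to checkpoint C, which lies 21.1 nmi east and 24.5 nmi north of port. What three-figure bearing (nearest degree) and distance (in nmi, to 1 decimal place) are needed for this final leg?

Leg 1 (327°, 10.9 nmi): east 10.9 sin 327° = -5.94, north 10.9 cos 327° = 9.14
Leg 2 (015°, 22.2 nmi): east 22.2 sin 15° = 5.75, north 22.2 cos 15° = 21.44
Leg 3 (212°, 3.8 nmi): east 3.8 sin 212° = -2.01, north 3.8 cos 212° = -3.22
Current position: (-2.20, 27.36). Target: (21.1, 24.5). Remaining: Δeast = 23.30, Δnorth = -2.86.
Bearing = atan2(23.30, -2.86) mod 360° = 97.00°; distance = √((23.30)² + (-2.86)²) = 23.480 nmi.

097°, 23.5 nmi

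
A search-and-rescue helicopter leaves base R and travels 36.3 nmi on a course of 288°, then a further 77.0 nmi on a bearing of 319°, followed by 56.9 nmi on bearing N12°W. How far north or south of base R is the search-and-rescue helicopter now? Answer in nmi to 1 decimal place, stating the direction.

Leg 1 (288°, 36.3 nmi): east 36.3 sin 288° = -34.52, north 36.3 cos 288° = 11.22
Leg 2 (319°, 77.0 nmi): east 77.0 sin 319° = -50.52, north 77.0 cos 319° = 58.11
Leg 3 (N12°W, 56.9 nmi): east 56.9 sin 348° = -11.83, north 56.9 cos 348° = 55.66
Net north component: 124.99 nmi.

125.0 nmi north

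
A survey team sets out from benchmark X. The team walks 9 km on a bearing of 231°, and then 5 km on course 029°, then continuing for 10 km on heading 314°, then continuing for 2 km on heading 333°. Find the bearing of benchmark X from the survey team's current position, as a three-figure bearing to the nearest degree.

Leg 1 (231°, 9 km): east 9 sin 231° = -6.99, north 9 cos 231° = -5.66
Leg 2 (029°, 5 km): east 5 sin 29° = 2.42, north 5 cos 29° = 4.37
Leg 3 (314°, 10 km): east 10 sin 314° = -7.19, north 10 cos 314° = 6.95
Leg 4 (333°, 2 km): east 2 sin 333° = -0.91, north 2 cos 333° = 1.78
Net displacement: -12.67 east, 7.44 north. Direction back to start is (12.67, -7.44): bearing = atan2(12.67, -7.44) mod 360° = 120.41° ≈ 120°.

120°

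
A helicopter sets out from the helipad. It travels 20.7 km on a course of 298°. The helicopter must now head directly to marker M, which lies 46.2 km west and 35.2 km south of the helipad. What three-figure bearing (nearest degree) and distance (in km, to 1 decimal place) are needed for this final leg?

Leg 1 (298°, 20.7 km): east 20.7 sin 298° = -18.28, north 20.7 cos 298° = 9.72
Current position: (-18.28, 9.72). Target: (-46.2, -35.2). Remaining: Δeast = -27.92, Δnorth = -44.92.
Bearing = atan2(-27.92, -44.92) mod 360° = 211.87°; distance = √((-27.92)² + (-44.92)²) = 52.890 km.

212°, 52.9 km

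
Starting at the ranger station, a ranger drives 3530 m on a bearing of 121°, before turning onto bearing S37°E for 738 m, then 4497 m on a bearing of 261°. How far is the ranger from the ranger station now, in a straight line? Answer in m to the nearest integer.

Leg 1 (121°, 3530 m): east 3530 sin 121° = 3025.80, north 3530 cos 121° = -1818.08
Leg 2 (S37°E, 738 m): east 738 sin 143° = 444.14, north 738 cos 143° = -589.39
Leg 3 (261°, 4497 m): east 4497 sin 261° = -4441.63, north 4497 cos 261° = -703.49
Net: -971.69 east, -3110.96 north. Distance = √((-971.69)² + (-3110.96)²) = 3259.184 m.

3259 m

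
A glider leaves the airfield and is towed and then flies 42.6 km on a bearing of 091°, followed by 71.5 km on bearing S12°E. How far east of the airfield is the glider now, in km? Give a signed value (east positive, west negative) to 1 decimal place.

Leg 1 (091°, 42.6 km): east 42.6 sin 91° = 42.59, north 42.6 cos 91° = -0.74
Leg 2 (S12°E, 71.5 km): east 71.5 sin 168° = 14.87, north 71.5 cos 168° = -69.94
Net east component: 57.46 km.

57.5 km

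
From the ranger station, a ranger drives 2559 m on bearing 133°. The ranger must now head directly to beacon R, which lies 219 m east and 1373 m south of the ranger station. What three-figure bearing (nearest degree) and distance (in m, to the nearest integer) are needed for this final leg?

283°, 1694 m

Leg 1 (133°, 2559 m): east 2559 sin 133° = 1871.53, north 2559 cos 133° = -1745.23
Current position: (1871.53, -1745.23). Target: (219, -1373). Remaining: Δeast = -1652.53, Δnorth = 372.23.
Bearing = atan2(-1652.53, 372.23) mod 360° = 282.69°; distance = √((-1652.53)² + (372.23)²) = 1693.938 m.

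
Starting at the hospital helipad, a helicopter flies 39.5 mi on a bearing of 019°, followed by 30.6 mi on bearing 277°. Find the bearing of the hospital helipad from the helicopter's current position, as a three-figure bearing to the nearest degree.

Leg 1 (019°, 39.5 mi): east 39.5 sin 19° = 12.86, north 39.5 cos 19° = 37.35
Leg 2 (277°, 30.6 mi): east 30.6 sin 277° = -30.37, north 30.6 cos 277° = 3.73
Net displacement: -17.51 east, 41.08 north. Direction back to start is (17.51, -41.08): bearing = atan2(17.51, -41.08) mod 360° = 156.91° ≈ 157°.

157°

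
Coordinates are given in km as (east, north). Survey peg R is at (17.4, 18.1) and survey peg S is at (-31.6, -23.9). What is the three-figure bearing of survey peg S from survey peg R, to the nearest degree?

Δeast = -31.6 − 17.4 = -49.00; Δnorth = -23.9 − 18.1 = -42.00.
Bearing = atan2(Δeast, Δnorth) mod 360° = 229.40° ≈ 229°.

229°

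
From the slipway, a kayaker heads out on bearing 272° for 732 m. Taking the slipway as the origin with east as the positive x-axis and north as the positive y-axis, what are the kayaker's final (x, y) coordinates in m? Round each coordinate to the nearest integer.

(-732, 26)

Leg 1 (272°, 732 m): east 732 sin 272° = -731.55, north 732 cos 272° = 25.55
Summing: -731.55 m east, 25.55 m north → (-732, 26).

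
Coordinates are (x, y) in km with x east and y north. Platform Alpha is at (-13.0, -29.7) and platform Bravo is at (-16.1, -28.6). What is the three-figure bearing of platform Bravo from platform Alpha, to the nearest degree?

290°

Δeast = -16.1 − -13.0 = -3.10; Δnorth = -28.6 − -29.7 = 1.10.
Bearing = atan2(Δeast, Δnorth) mod 360° = 289.54° ≈ 290°.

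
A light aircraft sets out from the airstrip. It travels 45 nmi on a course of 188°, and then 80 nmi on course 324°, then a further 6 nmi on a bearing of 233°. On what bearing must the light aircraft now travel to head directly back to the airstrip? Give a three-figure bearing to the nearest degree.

106°

Leg 1 (188°, 45 nmi): east 45 sin 188° = -6.26, north 45 cos 188° = -44.56
Leg 2 (324°, 80 nmi): east 80 sin 324° = -47.02, north 80 cos 324° = 64.72
Leg 3 (233°, 6 nmi): east 6 sin 233° = -4.79, north 6 cos 233° = -3.61
Net displacement: -58.08 east, 16.55 north. Direction back to start is (58.08, -16.55): bearing = atan2(58.08, -16.55) mod 360° = 105.90° ≈ 106°.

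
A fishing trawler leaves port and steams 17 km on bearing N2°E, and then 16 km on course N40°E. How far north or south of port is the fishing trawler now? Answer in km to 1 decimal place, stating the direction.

Leg 1 (N2°E, 17 km): east 17 sin 2° = 0.59, north 17 cos 2° = 16.99
Leg 2 (N40°E, 16 km): east 16 sin 40° = 10.28, north 16 cos 40° = 12.26
Net north component: 29.25 km.

29.2 km north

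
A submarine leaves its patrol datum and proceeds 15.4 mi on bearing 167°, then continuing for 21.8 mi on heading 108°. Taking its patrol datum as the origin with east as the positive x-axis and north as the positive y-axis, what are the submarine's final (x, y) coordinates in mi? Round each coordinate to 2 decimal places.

Leg 1 (167°, 15.4 mi): east 15.4 sin 167° = 3.46, north 15.4 cos 167° = -15.01
Leg 2 (108°, 21.8 mi): east 21.8 sin 108° = 20.73, north 21.8 cos 108° = -6.74
Summing: 24.20 mi east, -21.74 mi north → (24.20, -21.74).

(24.20, -21.74)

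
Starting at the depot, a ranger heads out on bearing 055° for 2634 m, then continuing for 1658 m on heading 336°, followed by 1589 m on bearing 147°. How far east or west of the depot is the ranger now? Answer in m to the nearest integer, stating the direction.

Leg 1 (055°, 2634 m): east 2634 sin 55° = 2157.65, north 2634 cos 55° = 1510.80
Leg 2 (336°, 1658 m): east 1658 sin 336° = -674.37, north 1658 cos 336° = 1514.66
Leg 3 (147°, 1589 m): east 1589 sin 147° = 865.43, north 1589 cos 147° = -1332.65
Net east component: 2348.71 m.

2349 m east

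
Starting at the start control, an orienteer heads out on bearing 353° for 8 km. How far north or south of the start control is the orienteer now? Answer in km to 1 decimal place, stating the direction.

7.9 km north

Leg 1 (353°, 8 km): east 8 sin 353° = -0.97, north 8 cos 353° = 7.94
Net north component: 7.94 km.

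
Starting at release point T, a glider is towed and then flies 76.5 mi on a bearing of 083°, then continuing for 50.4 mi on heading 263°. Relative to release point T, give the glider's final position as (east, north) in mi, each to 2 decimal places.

(25.91, 3.18)

Leg 1 (083°, 76.5 mi): east 76.5 sin 83° = 75.93, north 76.5 cos 83° = 9.32
Leg 2 (263°, 50.4 mi): east 50.4 sin 263° = -50.02, north 50.4 cos 263° = -6.14
Summing: 25.91 mi east, 3.18 mi north → (25.91, 3.18).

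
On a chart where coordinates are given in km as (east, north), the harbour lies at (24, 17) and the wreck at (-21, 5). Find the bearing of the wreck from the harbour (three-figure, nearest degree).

Δeast = -21 − 24 = -45.00; Δnorth = 5 − 17 = -12.00.
Bearing = atan2(Δeast, Δnorth) mod 360° = 255.07° ≈ 255°.

255°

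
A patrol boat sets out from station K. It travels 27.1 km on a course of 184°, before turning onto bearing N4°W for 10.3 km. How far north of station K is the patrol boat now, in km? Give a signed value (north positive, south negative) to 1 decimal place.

-16.8 km

Leg 1 (184°, 27.1 km): east 27.1 sin 184° = -1.89, north 27.1 cos 184° = -27.03
Leg 2 (N4°W, 10.3 km): east 10.3 sin 356° = -0.72, north 10.3 cos 356° = 10.27
Net north component: -16.76 km.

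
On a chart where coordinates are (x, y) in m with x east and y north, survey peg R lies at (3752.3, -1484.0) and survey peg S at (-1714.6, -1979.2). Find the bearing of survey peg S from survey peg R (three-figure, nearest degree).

Δeast = -1714.6 − 3752.3 = -5466.90; Δnorth = -1979.2 − -1484.0 = -495.20.
Bearing = atan2(Δeast, Δnorth) mod 360° = 264.82° ≈ 265°.

265°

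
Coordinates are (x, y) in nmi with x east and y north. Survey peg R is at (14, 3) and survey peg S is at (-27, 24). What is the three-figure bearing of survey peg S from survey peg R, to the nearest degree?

297°

Δeast = -27 − 14 = -41.00; Δnorth = 24 − 3 = 21.00.
Bearing = atan2(Δeast, Δnorth) mod 360° = 297.12° ≈ 297°.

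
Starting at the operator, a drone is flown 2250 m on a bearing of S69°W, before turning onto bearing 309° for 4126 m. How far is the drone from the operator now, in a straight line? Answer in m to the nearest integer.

5601 m

Leg 1 (S69°W, 2250 m): east 2250 sin 249° = -2100.56, north 2250 cos 249° = -806.33
Leg 2 (309°, 4126 m): east 4126 sin 309° = -3206.50, north 4126 cos 309° = 2596.58
Net: -5307.06 east, 1790.25 north. Distance = √((-5307.06)² + (1790.25)²) = 5600.882 m.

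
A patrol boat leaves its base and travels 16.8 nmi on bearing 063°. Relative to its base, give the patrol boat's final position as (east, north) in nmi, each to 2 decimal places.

Leg 1 (063°, 16.8 nmi): east 16.8 sin 63° = 14.97, north 16.8 cos 63° = 7.63
Summing: 14.97 nmi east, 7.63 nmi north → (14.97, 7.63).

(14.97, 7.63)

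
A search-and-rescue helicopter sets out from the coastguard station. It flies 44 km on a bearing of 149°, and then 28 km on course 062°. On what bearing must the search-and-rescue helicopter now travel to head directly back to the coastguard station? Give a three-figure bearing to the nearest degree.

297°

Leg 1 (149°, 44 km): east 44 sin 149° = 22.66, north 44 cos 149° = -37.72
Leg 2 (062°, 28 km): east 28 sin 62° = 24.72, north 28 cos 62° = 13.15
Net displacement: 47.38 east, -24.57 north. Direction back to start is (-47.38, 24.57): bearing = atan2(-47.38, 24.57) mod 360° = 297.41° ≈ 297°.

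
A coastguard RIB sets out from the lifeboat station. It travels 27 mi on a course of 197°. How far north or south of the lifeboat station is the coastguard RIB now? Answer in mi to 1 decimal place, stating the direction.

25.8 mi south

Leg 1 (197°, 27 mi): east 27 sin 197° = -7.89, north 27 cos 197° = -25.82
Net north component: -25.82 mi.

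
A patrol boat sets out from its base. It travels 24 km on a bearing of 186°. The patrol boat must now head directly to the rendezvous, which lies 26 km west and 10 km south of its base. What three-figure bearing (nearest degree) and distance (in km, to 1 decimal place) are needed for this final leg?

301°, 27.3 km

Leg 1 (186°, 24 km): east 24 sin 186° = -2.51, north 24 cos 186° = -23.87
Current position: (-2.51, -23.87). Target: (-26, -10). Remaining: Δeast = -23.49, Δnorth = 13.87.
Bearing = atan2(-23.49, 13.87) mod 360° = 300.56°; distance = √((-23.49)² + (13.87)²) = 27.280 km.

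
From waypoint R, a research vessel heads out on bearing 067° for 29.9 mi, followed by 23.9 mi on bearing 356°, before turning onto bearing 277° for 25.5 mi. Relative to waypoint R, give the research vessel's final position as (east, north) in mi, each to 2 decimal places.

(0.55, 38.63)

Leg 1 (067°, 29.9 mi): east 29.9 sin 67° = 27.52, north 29.9 cos 67° = 11.68
Leg 2 (356°, 23.9 mi): east 23.9 sin 356° = -1.67, north 23.9 cos 356° = 23.84
Leg 3 (277°, 25.5 mi): east 25.5 sin 277° = -25.31, north 25.5 cos 277° = 3.11
Summing: 0.55 mi east, 38.63 mi north → (0.55, 38.63).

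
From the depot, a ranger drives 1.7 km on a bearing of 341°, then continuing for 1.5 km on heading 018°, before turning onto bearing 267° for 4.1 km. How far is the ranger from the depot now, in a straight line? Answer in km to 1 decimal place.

Leg 1 (341°, 1.7 km): east 1.7 sin 341° = -0.55, north 1.7 cos 341° = 1.61
Leg 2 (018°, 1.5 km): east 1.5 sin 18° = 0.46, north 1.5 cos 18° = 1.43
Leg 3 (267°, 4.1 km): east 4.1 sin 267° = -4.09, north 4.1 cos 267° = -0.21
Net: -4.18 east, 2.82 north. Distance = √((-4.18)² + (2.82)²) = 5.046 km.

5.0 km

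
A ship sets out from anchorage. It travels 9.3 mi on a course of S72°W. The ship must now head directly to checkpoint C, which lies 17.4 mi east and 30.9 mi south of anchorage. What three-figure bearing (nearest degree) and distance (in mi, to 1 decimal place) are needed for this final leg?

137°, 38.4 mi

Leg 1 (S72°W, 9.3 mi): east 9.3 sin 252° = -8.84, north 9.3 cos 252° = -2.87
Current position: (-8.84, -2.87). Target: (17.4, -30.9). Remaining: Δeast = 26.24, Δnorth = -28.03.
Bearing = atan2(26.24, -28.03) mod 360° = 136.88°; distance = √((26.24)² + (-28.03)²) = 38.396 mi.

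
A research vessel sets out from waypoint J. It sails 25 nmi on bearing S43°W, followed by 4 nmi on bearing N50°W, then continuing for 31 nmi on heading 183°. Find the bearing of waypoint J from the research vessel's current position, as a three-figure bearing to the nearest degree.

025°

Leg 1 (S43°W, 25 nmi): east 25 sin 223° = -17.05, north 25 cos 223° = -18.28
Leg 2 (N50°W, 4 nmi): east 4 sin 310° = -3.06, north 4 cos 310° = 2.57
Leg 3 (183°, 31 nmi): east 31 sin 183° = -1.62, north 31 cos 183° = -30.96
Net displacement: -21.74 east, -46.67 north. Direction back to start is (21.74, 46.67): bearing = atan2(21.74, 46.67) mod 360° = 24.97° ≈ 025°.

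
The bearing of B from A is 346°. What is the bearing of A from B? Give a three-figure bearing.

166°

Back-bearing = 346° − 180° = 166°.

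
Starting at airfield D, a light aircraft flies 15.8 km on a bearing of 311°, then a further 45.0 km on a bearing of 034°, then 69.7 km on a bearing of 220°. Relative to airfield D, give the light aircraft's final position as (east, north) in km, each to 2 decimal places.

Leg 1 (311°, 15.8 km): east 15.8 sin 311° = -11.92, north 15.8 cos 311° = 10.37
Leg 2 (034°, 45.0 km): east 45.0 sin 34° = 25.16, north 45.0 cos 34° = 37.31
Leg 3 (220°, 69.7 km): east 69.7 sin 220° = -44.80, north 69.7 cos 220° = -53.39
Summing: -31.56 km east, -5.72 km north → (-31.56, -5.72).

(-31.56, -5.72)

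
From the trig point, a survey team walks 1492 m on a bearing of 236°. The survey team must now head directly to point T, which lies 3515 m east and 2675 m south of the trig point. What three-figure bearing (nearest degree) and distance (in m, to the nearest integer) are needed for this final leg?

Leg 1 (236°, 1492 m): east 1492 sin 236° = -1236.92, north 1492 cos 236° = -834.32
Current position: (-1236.92, -834.32). Target: (3515, -2675). Remaining: Δeast = 4751.92, Δnorth = -1840.68.
Bearing = atan2(4751.92, -1840.68) mod 360° = 111.17°; distance = √((4751.92)² + (-1840.68)²) = 5095.969 m.

111°, 5096 m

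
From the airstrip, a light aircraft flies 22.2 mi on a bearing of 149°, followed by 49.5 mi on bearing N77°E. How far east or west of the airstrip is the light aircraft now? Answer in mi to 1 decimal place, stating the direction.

Leg 1 (149°, 22.2 mi): east 22.2 sin 149° = 11.43, north 22.2 cos 149° = -19.03
Leg 2 (N77°E, 49.5 mi): east 49.5 sin 77° = 48.23, north 49.5 cos 77° = 11.14
Net east component: 59.67 mi.

59.7 mi east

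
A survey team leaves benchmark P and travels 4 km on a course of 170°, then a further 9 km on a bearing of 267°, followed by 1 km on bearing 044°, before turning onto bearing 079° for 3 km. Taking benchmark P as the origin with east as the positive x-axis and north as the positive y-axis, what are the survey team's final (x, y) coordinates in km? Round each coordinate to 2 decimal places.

Leg 1 (170°, 4 km): east 4 sin 170° = 0.69, north 4 cos 170° = -3.94
Leg 2 (267°, 9 km): east 9 sin 267° = -8.99, north 9 cos 267° = -0.47
Leg 3 (044°, 1 km): east 1 sin 44° = 0.69, north 1 cos 44° = 0.72
Leg 4 (079°, 3 km): east 3 sin 79° = 2.94, north 3 cos 79° = 0.57
Summing: -4.65 km east, -3.12 km north → (-4.65, -3.12).

(-4.65, -3.12)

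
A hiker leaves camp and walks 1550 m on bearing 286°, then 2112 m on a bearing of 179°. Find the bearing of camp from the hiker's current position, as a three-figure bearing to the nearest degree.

041°

Leg 1 (286°, 1550 m): east 1550 sin 286° = -1489.96, north 1550 cos 286° = 427.24
Leg 2 (179°, 2112 m): east 2112 sin 179° = 36.86, north 2112 cos 179° = -2111.68
Net displacement: -1453.10 east, -1684.44 north. Direction back to start is (1453.10, 1684.44): bearing = atan2(1453.10, 1684.44) mod 360° = 40.78° ≈ 041°.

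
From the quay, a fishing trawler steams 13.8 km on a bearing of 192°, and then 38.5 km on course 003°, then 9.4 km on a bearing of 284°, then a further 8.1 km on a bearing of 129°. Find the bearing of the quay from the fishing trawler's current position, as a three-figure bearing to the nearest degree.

Leg 1 (192°, 13.8 km): east 13.8 sin 192° = -2.87, north 13.8 cos 192° = -13.50
Leg 2 (003°, 38.5 km): east 38.5 sin 3° = 2.01, north 38.5 cos 3° = 38.45
Leg 3 (284°, 9.4 km): east 9.4 sin 284° = -9.12, north 9.4 cos 284° = 2.27
Leg 4 (129°, 8.1 km): east 8.1 sin 129° = 6.29, north 8.1 cos 129° = -5.10
Net displacement: -3.68 east, 22.13 north. Direction back to start is (3.68, -22.13): bearing = atan2(3.68, -22.13) mod 360° = 170.56° ≈ 171°.

171°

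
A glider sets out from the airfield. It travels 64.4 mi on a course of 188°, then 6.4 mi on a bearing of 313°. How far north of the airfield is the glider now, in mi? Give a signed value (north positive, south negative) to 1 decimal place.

Leg 1 (188°, 64.4 mi): east 64.4 sin 188° = -8.96, north 64.4 cos 188° = -63.77
Leg 2 (313°, 6.4 mi): east 6.4 sin 313° = -4.68, north 6.4 cos 313° = 4.36
Net north component: -59.41 mi.

-59.4 mi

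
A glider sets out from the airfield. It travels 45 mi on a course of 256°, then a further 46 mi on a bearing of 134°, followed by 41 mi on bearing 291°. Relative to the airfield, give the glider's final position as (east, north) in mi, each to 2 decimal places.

Leg 1 (256°, 45 mi): east 45 sin 256° = -43.66, north 45 cos 256° = -10.89
Leg 2 (134°, 46 mi): east 46 sin 134° = 33.09, north 46 cos 134° = -31.95
Leg 3 (291°, 41 mi): east 41 sin 291° = -38.28, north 41 cos 291° = 14.69
Summing: -48.85 mi east, -28.15 mi north → (-48.85, -28.15).

(-48.85, -28.15)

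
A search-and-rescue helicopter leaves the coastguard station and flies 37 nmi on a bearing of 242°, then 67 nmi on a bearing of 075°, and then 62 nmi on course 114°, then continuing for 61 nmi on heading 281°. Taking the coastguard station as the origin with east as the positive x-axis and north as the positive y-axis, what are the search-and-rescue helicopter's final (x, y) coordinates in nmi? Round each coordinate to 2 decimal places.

Leg 1 (242°, 37 nmi): east 37 sin 242° = -32.67, north 37 cos 242° = -17.37
Leg 2 (075°, 67 nmi): east 67 sin 75° = 64.72, north 67 cos 75° = 17.34
Leg 3 (114°, 62 nmi): east 62 sin 114° = 56.64, north 62 cos 114° = -25.22
Leg 4 (281°, 61 nmi): east 61 sin 281° = -59.88, north 61 cos 281° = 11.64
Summing: 28.81 nmi east, -13.61 nmi north → (28.81, -13.61).

(28.81, -13.61)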